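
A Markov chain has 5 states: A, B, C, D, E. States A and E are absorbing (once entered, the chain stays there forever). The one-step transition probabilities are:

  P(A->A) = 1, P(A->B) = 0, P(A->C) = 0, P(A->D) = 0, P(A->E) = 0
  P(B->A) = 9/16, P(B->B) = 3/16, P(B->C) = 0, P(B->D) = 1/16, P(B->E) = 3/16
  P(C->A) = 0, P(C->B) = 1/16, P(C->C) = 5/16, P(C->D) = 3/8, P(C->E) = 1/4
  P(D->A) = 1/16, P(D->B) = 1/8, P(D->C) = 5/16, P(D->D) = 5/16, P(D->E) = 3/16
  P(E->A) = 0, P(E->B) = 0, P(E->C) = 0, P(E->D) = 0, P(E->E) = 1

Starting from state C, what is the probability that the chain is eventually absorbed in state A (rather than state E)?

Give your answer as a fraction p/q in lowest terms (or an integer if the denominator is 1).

Answer: 143/578

Derivation:
Let a_i = P(absorbed in A | start in state i).
Boundary conditions: a_A = 1, a_E = 0.
For each transient state i, a_i = sum_j P(i->j) * a_j:
  a_B = 9/16*a_A + 3/16*a_B + 0*a_C + 1/16*a_D + 3/16*a_E
  a_C = 0*a_A + 1/16*a_B + 5/16*a_C + 3/8*a_D + 1/4*a_E
  a_D = 1/16*a_A + 1/8*a_B + 5/16*a_C + 5/16*a_D + 3/16*a_E

Substituting a_A = 1 and a_E = 0, rearrange to (I - Q) a = r where r[i] = P(i -> A):
  [13/16, 0, -1/16] . (a_B, a_C, a_D) = 9/16
  [-1/16, 11/16, -3/8] . (a_B, a_C, a_D) = 0
  [-1/8, -5/16, 11/16] . (a_B, a_C, a_D) = 1/16

Solving yields:
  a_B = 415/578
  a_C = 143/578
  a_D = 193/578

Starting state is C, so the absorption probability is a_C = 143/578.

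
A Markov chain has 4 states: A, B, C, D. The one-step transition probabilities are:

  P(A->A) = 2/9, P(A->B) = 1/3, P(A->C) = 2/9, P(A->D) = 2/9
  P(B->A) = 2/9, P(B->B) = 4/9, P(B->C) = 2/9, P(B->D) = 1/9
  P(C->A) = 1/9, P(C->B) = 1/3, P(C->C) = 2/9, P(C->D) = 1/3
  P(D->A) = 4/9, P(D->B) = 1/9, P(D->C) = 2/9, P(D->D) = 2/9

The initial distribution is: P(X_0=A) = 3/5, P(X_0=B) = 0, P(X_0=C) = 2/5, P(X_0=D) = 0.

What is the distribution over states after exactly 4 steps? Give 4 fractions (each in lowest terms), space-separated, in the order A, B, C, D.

Propagating the distribution step by step (d_{t+1} = d_t * P):
d_0 = (A=3/5, B=0, C=2/5, D=0)
  d_1[A] = 3/5*2/9 + 0*2/9 + 2/5*1/9 + 0*4/9 = 8/45
  d_1[B] = 3/5*1/3 + 0*4/9 + 2/5*1/3 + 0*1/9 = 1/3
  d_1[C] = 3/5*2/9 + 0*2/9 + 2/5*2/9 + 0*2/9 = 2/9
  d_1[D] = 3/5*2/9 + 0*1/9 + 2/5*1/3 + 0*2/9 = 4/15
d_1 = (A=8/45, B=1/3, C=2/9, D=4/15)
  d_2[A] = 8/45*2/9 + 1/3*2/9 + 2/9*1/9 + 4/15*4/9 = 104/405
  d_2[B] = 8/45*1/3 + 1/3*4/9 + 2/9*1/3 + 4/15*1/9 = 14/45
  d_2[C] = 8/45*2/9 + 1/3*2/9 + 2/9*2/9 + 4/15*2/9 = 2/9
  d_2[D] = 8/45*2/9 + 1/3*1/9 + 2/9*1/3 + 4/15*2/9 = 17/81
d_2 = (A=104/405, B=14/45, C=2/9, D=17/81)
  d_3[A] = 104/405*2/9 + 14/45*2/9 + 2/9*1/9 + 17/81*4/9 = 178/729
  d_3[B] = 104/405*1/3 + 14/45*4/9 + 2/9*1/3 + 17/81*1/9 = 1171/3645
  d_3[C] = 104/405*2/9 + 14/45*2/9 + 2/9*2/9 + 17/81*2/9 = 2/9
  d_3[D] = 104/405*2/9 + 14/45*1/9 + 2/9*1/3 + 17/81*2/9 = 86/405
d_3 = (A=178/729, B=1171/3645, C=2/9, D=86/405)
  d_4[A] = 178/729*2/9 + 1171/3645*2/9 + 2/9*1/9 + 86/405*4/9 = 892/3645
  d_4[B] = 178/729*1/3 + 1171/3645*4/9 + 2/9*1/3 + 86/405*1/9 = 10558/32805
  d_4[C] = 178/729*2/9 + 1171/3645*2/9 + 2/9*2/9 + 86/405*2/9 = 2/9
  d_4[D] = 178/729*2/9 + 1171/3645*1/9 + 2/9*1/3 + 86/405*2/9 = 6929/32805
d_4 = (A=892/3645, B=10558/32805, C=2/9, D=6929/32805)

Answer: 892/3645 10558/32805 2/9 6929/32805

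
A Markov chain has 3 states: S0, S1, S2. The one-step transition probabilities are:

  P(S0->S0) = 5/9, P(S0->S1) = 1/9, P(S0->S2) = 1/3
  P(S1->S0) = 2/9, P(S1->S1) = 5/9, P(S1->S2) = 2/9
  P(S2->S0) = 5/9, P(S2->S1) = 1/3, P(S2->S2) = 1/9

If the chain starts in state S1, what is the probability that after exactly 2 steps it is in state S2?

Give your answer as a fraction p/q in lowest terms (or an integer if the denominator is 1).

Computing P^2 by repeated multiplication:
P^1 =
  S0: [5/9, 1/9, 1/3]
  S1: [2/9, 5/9, 2/9]
  S2: [5/9, 1/3, 1/9]
P^2 =
  S0: [14/27, 19/81, 20/81]
  S1: [10/27, 11/27, 2/9]
  S2: [4/9, 23/81, 22/81]

(P^2)[S1 -> S2] = 2/9

Answer: 2/9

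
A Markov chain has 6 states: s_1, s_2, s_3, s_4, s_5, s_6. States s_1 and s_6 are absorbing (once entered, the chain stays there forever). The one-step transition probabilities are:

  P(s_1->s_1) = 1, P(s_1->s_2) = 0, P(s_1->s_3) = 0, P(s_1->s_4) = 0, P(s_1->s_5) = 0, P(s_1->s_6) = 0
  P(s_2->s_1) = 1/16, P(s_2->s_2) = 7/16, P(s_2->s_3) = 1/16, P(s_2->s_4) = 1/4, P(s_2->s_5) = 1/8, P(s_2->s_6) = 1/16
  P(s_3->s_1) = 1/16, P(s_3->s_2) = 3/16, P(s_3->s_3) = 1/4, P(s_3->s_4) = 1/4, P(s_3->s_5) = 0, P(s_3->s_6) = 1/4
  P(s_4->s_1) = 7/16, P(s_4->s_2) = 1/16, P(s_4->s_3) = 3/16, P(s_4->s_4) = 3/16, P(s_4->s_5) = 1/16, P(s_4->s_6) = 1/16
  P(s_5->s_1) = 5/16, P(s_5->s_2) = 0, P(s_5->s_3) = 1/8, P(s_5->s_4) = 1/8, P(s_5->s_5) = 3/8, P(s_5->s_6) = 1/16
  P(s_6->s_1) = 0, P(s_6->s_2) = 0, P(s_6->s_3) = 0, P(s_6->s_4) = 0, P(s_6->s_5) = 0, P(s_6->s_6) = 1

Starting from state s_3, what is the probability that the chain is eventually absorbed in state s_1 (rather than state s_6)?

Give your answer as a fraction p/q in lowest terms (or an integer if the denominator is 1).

Answer: 2823/5564

Derivation:
Let a_i = P(absorbed in s_1 | start in state i).
Boundary conditions: a_s_1 = 1, a_s_6 = 0.
For each transient state i, a_i = sum_j P(i->j) * a_j:
  a_s_2 = 1/16*a_s_1 + 7/16*a_s_2 + 1/16*a_s_3 + 1/4*a_s_4 + 1/8*a_s_5 + 1/16*a_s_6
  a_s_3 = 1/16*a_s_1 + 3/16*a_s_2 + 1/4*a_s_3 + 1/4*a_s_4 + 0*a_s_5 + 1/4*a_s_6
  a_s_4 = 7/16*a_s_1 + 1/16*a_s_2 + 3/16*a_s_3 + 3/16*a_s_4 + 1/16*a_s_5 + 1/16*a_s_6
  a_s_5 = 5/16*a_s_1 + 0*a_s_2 + 1/8*a_s_3 + 1/8*a_s_4 + 3/8*a_s_5 + 1/16*a_s_6

Substituting a_s_1 = 1 and a_s_6 = 0, rearrange to (I - Q) a = r where r[i] = P(i -> s_1):
  [9/16, -1/16, -1/4, -1/8] . (a_s_2, a_s_3, a_s_4, a_s_5) = 1/16
  [-3/16, 3/4, -1/4, 0] . (a_s_2, a_s_3, a_s_4, a_s_5) = 1/16
  [-1/16, -3/16, 13/16, -1/16] . (a_s_2, a_s_3, a_s_4, a_s_5) = 7/16
  [0, -1/8, -1/8, 5/8] . (a_s_2, a_s_3, a_s_4, a_s_5) = 5/16

Solving yields:
  a_s_2 = 1879/2782
  a_s_3 = 2823/5564
  a_s_4 = 8519/11128
  a_s_5 = 8397/11128

Starting state is s_3, so the absorption probability is a_s_3 = 2823/5564.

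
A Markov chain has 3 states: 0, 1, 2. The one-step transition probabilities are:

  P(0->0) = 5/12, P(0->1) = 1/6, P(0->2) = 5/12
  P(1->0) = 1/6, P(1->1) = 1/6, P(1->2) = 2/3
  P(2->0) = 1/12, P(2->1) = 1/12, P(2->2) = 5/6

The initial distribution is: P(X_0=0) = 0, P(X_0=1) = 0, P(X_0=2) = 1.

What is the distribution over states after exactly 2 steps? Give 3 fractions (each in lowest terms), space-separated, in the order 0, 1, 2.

Propagating the distribution step by step (d_{t+1} = d_t * P):
d_0 = (0=0, 1=0, 2=1)
  d_1[0] = 0*5/12 + 0*1/6 + 1*1/12 = 1/12
  d_1[1] = 0*1/6 + 0*1/6 + 1*1/12 = 1/12
  d_1[2] = 0*5/12 + 0*2/3 + 1*5/6 = 5/6
d_1 = (0=1/12, 1=1/12, 2=5/6)
  d_2[0] = 1/12*5/12 + 1/12*1/6 + 5/6*1/12 = 17/144
  d_2[1] = 1/12*1/6 + 1/12*1/6 + 5/6*1/12 = 7/72
  d_2[2] = 1/12*5/12 + 1/12*2/3 + 5/6*5/6 = 113/144
d_2 = (0=17/144, 1=7/72, 2=113/144)

Answer: 17/144 7/72 113/144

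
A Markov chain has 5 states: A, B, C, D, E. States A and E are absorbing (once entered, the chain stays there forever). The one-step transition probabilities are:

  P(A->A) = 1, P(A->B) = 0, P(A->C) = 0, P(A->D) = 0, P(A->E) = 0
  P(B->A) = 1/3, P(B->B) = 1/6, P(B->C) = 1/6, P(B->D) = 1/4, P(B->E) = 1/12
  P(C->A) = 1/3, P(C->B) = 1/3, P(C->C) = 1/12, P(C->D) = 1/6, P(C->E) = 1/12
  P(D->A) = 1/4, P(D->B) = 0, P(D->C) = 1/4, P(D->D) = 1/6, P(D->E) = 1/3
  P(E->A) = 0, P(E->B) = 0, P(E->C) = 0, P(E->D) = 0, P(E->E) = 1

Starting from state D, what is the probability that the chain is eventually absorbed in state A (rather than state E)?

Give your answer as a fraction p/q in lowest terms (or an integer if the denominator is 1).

Answer: 79/154

Derivation:
Let a_i = P(absorbed in A | start in state i).
Boundary conditions: a_A = 1, a_E = 0.
For each transient state i, a_i = sum_j P(i->j) * a_j:
  a_B = 1/3*a_A + 1/6*a_B + 1/6*a_C + 1/4*a_D + 1/12*a_E
  a_C = 1/3*a_A + 1/3*a_B + 1/12*a_C + 1/6*a_D + 1/12*a_E
  a_D = 1/4*a_A + 0*a_B + 1/4*a_C + 1/6*a_D + 1/3*a_E

Substituting a_A = 1 and a_E = 0, rearrange to (I - Q) a = r where r[i] = P(i -> A):
  [5/6, -1/6, -1/4] . (a_B, a_C, a_D) = 1/3
  [-1/3, 11/12, -1/6] . (a_B, a_C, a_D) = 1/3
  [0, -1/4, 5/6] . (a_B, a_C, a_D) = 1/4

Solving yields:
  a_B = 643/924
  a_C = 164/231
  a_D = 79/154

Starting state is D, so the absorption probability is a_D = 79/154.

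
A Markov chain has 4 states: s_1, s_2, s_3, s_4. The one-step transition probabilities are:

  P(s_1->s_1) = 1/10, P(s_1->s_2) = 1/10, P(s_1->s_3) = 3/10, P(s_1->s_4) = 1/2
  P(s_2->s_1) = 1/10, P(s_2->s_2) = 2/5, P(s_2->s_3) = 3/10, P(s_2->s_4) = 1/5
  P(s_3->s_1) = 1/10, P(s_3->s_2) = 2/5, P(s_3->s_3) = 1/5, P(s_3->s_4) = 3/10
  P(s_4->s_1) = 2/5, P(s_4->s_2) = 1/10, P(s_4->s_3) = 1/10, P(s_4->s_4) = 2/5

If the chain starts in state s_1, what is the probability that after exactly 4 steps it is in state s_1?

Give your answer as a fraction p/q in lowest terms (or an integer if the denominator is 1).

Computing P^4 by repeated multiplication:
P^1 =
  s_1: [1/10, 1/10, 3/10, 1/2]
  s_2: [1/10, 2/5, 3/10, 1/5]
  s_3: [1/10, 2/5, 1/5, 3/10]
  s_4: [2/5, 1/10, 1/10, 2/5]
P^2 =
  s_1: [1/4, 11/50, 17/100, 9/25]
  s_2: [4/25, 31/100, 23/100, 3/10]
  s_3: [19/100, 7/25, 11/50, 31/100]
  s_4: [11/50, 4/25, 21/100, 41/100]
P^3 =
  s_1: [26/125, 217/1000, 211/1000, 91/250]
  s_2: [19/100, 131/500, 217/1000, 331/1000]
  s_3: [193/1000, 1/4, 27/125, 341/1000]
  s_4: [223/1000, 211/1000, 197/1000, 369/1000]
P^4 =
  s_1: [523/2500, 571/2500, 2061/10000, 3563/10000]
  s_2: [1993/10000, 2437/10000, 2121/10000, 3449/10000]
  s_3: [2023/10000, 1199/5000, 1051/5000, 3477/10000]
  s_4: [2107/10000, 139/625, 413/2000, 901/2500]

(P^4)[s_1 -> s_1] = 523/2500

Answer: 523/2500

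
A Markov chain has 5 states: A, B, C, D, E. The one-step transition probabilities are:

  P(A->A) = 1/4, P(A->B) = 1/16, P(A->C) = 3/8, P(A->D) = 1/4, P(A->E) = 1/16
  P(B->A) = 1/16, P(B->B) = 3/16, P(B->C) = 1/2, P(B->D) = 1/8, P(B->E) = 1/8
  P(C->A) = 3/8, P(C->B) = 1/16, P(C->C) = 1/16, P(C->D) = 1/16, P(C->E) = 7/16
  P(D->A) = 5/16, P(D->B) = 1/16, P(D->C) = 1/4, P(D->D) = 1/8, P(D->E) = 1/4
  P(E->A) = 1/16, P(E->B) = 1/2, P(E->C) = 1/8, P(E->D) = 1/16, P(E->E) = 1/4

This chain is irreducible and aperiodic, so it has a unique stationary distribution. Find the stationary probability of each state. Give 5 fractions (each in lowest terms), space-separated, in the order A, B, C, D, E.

The stationary distribution satisfies pi = pi * P, i.e.:
  pi_A = 1/4*pi_A + 1/16*pi_B + 3/8*pi_C + 5/16*pi_D + 1/16*pi_E
  pi_B = 1/16*pi_A + 3/16*pi_B + 1/16*pi_C + 1/16*pi_D + 1/2*pi_E
  pi_C = 3/8*pi_A + 1/2*pi_B + 1/16*pi_C + 1/4*pi_D + 1/8*pi_E
  pi_D = 1/4*pi_A + 1/8*pi_B + 1/16*pi_C + 1/8*pi_D + 1/16*pi_E
  pi_E = 1/16*pi_A + 1/8*pi_B + 7/16*pi_C + 1/4*pi_D + 1/4*pi_E
with normalization: pi_A + pi_B + pi_C + pi_D + pi_E = 1.

Using the first 4 balance equations plus normalization, the linear system A*pi = b is:
  [-3/4, 1/16, 3/8, 5/16, 1/16] . pi = 0
  [1/16, -13/16, 1/16, 1/16, 1/2] . pi = 0
  [3/8, 1/2, -15/16, 1/4, 1/8] . pi = 0
  [1/4, 1/8, 1/16, -7/8, 1/16] . pi = 0
  [1, 1, 1, 1, 1] . pi = 1

Solving yields:
  pi_A = 2517/12019
  pi_B = 4525/24038
  pi_C = 2976/12019
  pi_D = 2911/24038
  pi_E = 2808/12019

Verification (pi * P):
  2517/12019*1/4 + 4525/24038*1/16 + 2976/12019*3/8 + 2911/24038*5/16 + 2808/12019*1/16 = 2517/12019 = pi_A  (ok)
  2517/12019*1/16 + 4525/24038*3/16 + 2976/12019*1/16 + 2911/24038*1/16 + 2808/12019*1/2 = 4525/24038 = pi_B  (ok)
  2517/12019*3/8 + 4525/24038*1/2 + 2976/12019*1/16 + 2911/24038*1/4 + 2808/12019*1/8 = 2976/12019 = pi_C  (ok)
  2517/12019*1/4 + 4525/24038*1/8 + 2976/12019*1/16 + 2911/24038*1/8 + 2808/12019*1/16 = 2911/24038 = pi_D  (ok)
  2517/12019*1/16 + 4525/24038*1/8 + 2976/12019*7/16 + 2911/24038*1/4 + 2808/12019*1/4 = 2808/12019 = pi_E  (ok)

Answer: 2517/12019 4525/24038 2976/12019 2911/24038 2808/12019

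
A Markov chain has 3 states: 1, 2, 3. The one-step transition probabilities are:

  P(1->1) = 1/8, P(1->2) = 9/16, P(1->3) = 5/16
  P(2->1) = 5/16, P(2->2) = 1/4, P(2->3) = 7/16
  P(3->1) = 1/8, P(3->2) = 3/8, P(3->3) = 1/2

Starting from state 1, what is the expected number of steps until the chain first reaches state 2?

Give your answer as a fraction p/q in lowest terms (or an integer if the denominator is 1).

Let h_i = expected steps to first reach 2 from state i.
Boundary: h_2 = 0.
First-step equations for the other states:
  h_1 = 1 + 1/8*h_1 + 9/16*h_2 + 5/16*h_3
  h_3 = 1 + 1/8*h_1 + 3/8*h_2 + 1/2*h_3

Substituting h_2 = 0 and rearranging gives the linear system (I - Q) h = 1:
  [7/8, -5/16] . (h_1, h_3) = 1
  [-1/8, 1/2] . (h_1, h_3) = 1

Solving yields:
  h_1 = 104/51
  h_3 = 128/51

Starting state is 1, so the expected hitting time is h_1 = 104/51.

Answer: 104/51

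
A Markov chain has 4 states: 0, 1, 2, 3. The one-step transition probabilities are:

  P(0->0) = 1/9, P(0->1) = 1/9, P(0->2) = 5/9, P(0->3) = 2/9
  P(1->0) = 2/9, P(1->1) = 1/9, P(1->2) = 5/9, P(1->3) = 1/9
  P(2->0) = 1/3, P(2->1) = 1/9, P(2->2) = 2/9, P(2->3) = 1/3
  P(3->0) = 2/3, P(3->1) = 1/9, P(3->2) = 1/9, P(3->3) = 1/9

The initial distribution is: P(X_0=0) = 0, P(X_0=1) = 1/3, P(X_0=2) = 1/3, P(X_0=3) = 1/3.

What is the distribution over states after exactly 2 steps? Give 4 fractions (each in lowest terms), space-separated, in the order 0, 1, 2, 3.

Propagating the distribution step by step (d_{t+1} = d_t * P):
d_0 = (0=0, 1=1/3, 2=1/3, 3=1/3)
  d_1[0] = 0*1/9 + 1/3*2/9 + 1/3*1/3 + 1/3*2/3 = 11/27
  d_1[1] = 0*1/9 + 1/3*1/9 + 1/3*1/9 + 1/3*1/9 = 1/9
  d_1[2] = 0*5/9 + 1/3*5/9 + 1/3*2/9 + 1/3*1/9 = 8/27
  d_1[3] = 0*2/9 + 1/3*1/9 + 1/3*1/3 + 1/3*1/9 = 5/27
d_1 = (0=11/27, 1=1/9, 2=8/27, 3=5/27)
  d_2[0] = 11/27*1/9 + 1/9*2/9 + 8/27*1/3 + 5/27*2/3 = 71/243
  d_2[1] = 11/27*1/9 + 1/9*1/9 + 8/27*1/9 + 5/27*1/9 = 1/9
  d_2[2] = 11/27*5/9 + 1/9*5/9 + 8/27*2/9 + 5/27*1/9 = 91/243
  d_2[3] = 11/27*2/9 + 1/9*1/9 + 8/27*1/3 + 5/27*1/9 = 2/9
d_2 = (0=71/243, 1=1/9, 2=91/243, 3=2/9)

Answer: 71/243 1/9 91/243 2/9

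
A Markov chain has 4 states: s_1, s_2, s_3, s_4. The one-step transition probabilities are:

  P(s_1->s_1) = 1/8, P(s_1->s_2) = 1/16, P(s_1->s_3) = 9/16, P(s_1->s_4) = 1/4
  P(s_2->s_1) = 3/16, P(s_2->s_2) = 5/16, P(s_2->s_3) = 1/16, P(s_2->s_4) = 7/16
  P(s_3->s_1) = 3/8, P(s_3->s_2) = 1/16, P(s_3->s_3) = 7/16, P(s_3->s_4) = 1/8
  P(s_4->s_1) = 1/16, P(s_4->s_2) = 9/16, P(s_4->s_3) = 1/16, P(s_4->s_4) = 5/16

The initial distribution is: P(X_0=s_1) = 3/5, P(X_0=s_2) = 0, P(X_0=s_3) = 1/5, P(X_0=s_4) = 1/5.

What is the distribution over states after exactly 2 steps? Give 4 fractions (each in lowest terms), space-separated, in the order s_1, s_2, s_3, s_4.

Propagating the distribution step by step (d_{t+1} = d_t * P):
d_0 = (s_1=3/5, s_2=0, s_3=1/5, s_4=1/5)
  d_1[s_1] = 3/5*1/8 + 0*3/16 + 1/5*3/8 + 1/5*1/16 = 13/80
  d_1[s_2] = 3/5*1/16 + 0*5/16 + 1/5*1/16 + 1/5*9/16 = 13/80
  d_1[s_3] = 3/5*9/16 + 0*1/16 + 1/5*7/16 + 1/5*1/16 = 7/16
  d_1[s_4] = 3/5*1/4 + 0*7/16 + 1/5*1/8 + 1/5*5/16 = 19/80
d_1 = (s_1=13/80, s_2=13/80, s_3=7/16, s_4=19/80)
  d_2[s_1] = 13/80*1/8 + 13/80*3/16 + 7/16*3/8 + 19/80*1/16 = 147/640
  d_2[s_2] = 13/80*1/16 + 13/80*5/16 + 7/16*1/16 + 19/80*9/16 = 71/320
  d_2[s_3] = 13/80*9/16 + 13/80*1/16 + 7/16*7/16 + 19/80*1/16 = 197/640
  d_2[s_4] = 13/80*1/4 + 13/80*7/16 + 7/16*1/8 + 19/80*5/16 = 77/320
d_2 = (s_1=147/640, s_2=71/320, s_3=197/640, s_4=77/320)

Answer: 147/640 71/320 197/640 77/320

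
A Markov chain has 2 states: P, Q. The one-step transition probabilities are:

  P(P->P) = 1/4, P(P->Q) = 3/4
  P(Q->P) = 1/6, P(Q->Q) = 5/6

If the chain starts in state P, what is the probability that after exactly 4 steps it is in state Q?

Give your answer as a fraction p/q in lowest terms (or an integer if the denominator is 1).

Answer: 1885/2304

Derivation:
Computing P^4 by repeated multiplication:
P^1 =
  P: [1/4, 3/4]
  Q: [1/6, 5/6]
P^2 =
  P: [3/16, 13/16]
  Q: [13/72, 59/72]
P^3 =
  P: [35/192, 157/192]
  Q: [157/864, 707/864]
P^4 =
  P: [419/2304, 1885/2304]
  Q: [1885/10368, 8483/10368]

(P^4)[P -> Q] = 1885/2304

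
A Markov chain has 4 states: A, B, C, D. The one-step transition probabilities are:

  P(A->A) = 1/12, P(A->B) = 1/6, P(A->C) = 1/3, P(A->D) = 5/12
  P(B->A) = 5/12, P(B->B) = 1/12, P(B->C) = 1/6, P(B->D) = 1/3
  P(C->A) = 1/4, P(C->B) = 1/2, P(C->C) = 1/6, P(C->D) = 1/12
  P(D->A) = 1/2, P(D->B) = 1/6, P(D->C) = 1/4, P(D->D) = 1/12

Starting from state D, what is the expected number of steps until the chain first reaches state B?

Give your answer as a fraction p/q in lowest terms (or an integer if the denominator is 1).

Answer: 672/169

Derivation:
Let h_i = expected steps to first reach B from state i.
Boundary: h_B = 0.
First-step equations for the other states:
  h_A = 1 + 1/12*h_A + 1/6*h_B + 1/3*h_C + 5/12*h_D
  h_C = 1 + 1/4*h_A + 1/2*h_B + 1/6*h_C + 1/12*h_D
  h_D = 1 + 1/2*h_A + 1/6*h_B + 1/4*h_C + 1/12*h_D

Substituting h_B = 0 and rearranging gives the linear system (I - Q) h = 1:
  [11/12, -1/3, -5/12] . (h_A, h_C, h_D) = 1
  [-1/4, 5/6, -1/12] . (h_A, h_C, h_D) = 1
  [-1/2, -1/4, 11/12] . (h_A, h_C, h_D) = 1

Solving yields:
  h_A = 660/169
  h_C = 36/13
  h_D = 672/169

Starting state is D, so the expected hitting time is h_D = 672/169.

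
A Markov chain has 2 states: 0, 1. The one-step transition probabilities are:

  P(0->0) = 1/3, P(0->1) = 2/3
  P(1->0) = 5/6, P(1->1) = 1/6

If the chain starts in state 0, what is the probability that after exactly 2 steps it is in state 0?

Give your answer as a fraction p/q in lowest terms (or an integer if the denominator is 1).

Computing P^2 by repeated multiplication:
P^1 =
  0: [1/3, 2/3]
  1: [5/6, 1/6]
P^2 =
  0: [2/3, 1/3]
  1: [5/12, 7/12]

(P^2)[0 -> 0] = 2/3

Answer: 2/3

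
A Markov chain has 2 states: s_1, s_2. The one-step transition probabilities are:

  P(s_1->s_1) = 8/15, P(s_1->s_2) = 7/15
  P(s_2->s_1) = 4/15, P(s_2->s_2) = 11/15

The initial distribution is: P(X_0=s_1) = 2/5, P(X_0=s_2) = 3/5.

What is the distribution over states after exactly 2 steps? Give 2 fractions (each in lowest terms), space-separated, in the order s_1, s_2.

Propagating the distribution step by step (d_{t+1} = d_t * P):
d_0 = (s_1=2/5, s_2=3/5)
  d_1[s_1] = 2/5*8/15 + 3/5*4/15 = 28/75
  d_1[s_2] = 2/5*7/15 + 3/5*11/15 = 47/75
d_1 = (s_1=28/75, s_2=47/75)
  d_2[s_1] = 28/75*8/15 + 47/75*4/15 = 412/1125
  d_2[s_2] = 28/75*7/15 + 47/75*11/15 = 713/1125
d_2 = (s_1=412/1125, s_2=713/1125)

Answer: 412/1125 713/1125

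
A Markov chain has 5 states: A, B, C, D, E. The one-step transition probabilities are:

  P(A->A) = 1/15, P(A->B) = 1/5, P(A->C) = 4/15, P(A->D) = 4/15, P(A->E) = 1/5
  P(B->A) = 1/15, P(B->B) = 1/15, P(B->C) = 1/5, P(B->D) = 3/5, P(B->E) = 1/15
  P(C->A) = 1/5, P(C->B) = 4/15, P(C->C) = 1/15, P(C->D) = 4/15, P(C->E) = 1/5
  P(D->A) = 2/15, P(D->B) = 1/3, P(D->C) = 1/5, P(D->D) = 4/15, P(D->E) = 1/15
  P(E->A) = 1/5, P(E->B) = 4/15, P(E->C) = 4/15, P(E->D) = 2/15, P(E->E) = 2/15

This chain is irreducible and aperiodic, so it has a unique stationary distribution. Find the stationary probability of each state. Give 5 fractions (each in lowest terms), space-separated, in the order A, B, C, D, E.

Answer: 2277/17558 2048/8779 6707/35116 5773/17558 4117/35116

Derivation:
The stationary distribution satisfies pi = pi * P, i.e.:
  pi_A = 1/15*pi_A + 1/15*pi_B + 1/5*pi_C + 2/15*pi_D + 1/5*pi_E
  pi_B = 1/5*pi_A + 1/15*pi_B + 4/15*pi_C + 1/3*pi_D + 4/15*pi_E
  pi_C = 4/15*pi_A + 1/5*pi_B + 1/15*pi_C + 1/5*pi_D + 4/15*pi_E
  pi_D = 4/15*pi_A + 3/5*pi_B + 4/15*pi_C + 4/15*pi_D + 2/15*pi_E
  pi_E = 1/5*pi_A + 1/15*pi_B + 1/5*pi_C + 1/15*pi_D + 2/15*pi_E
with normalization: pi_A + pi_B + pi_C + pi_D + pi_E = 1.

Using the first 4 balance equations plus normalization, the linear system A*pi = b is:
  [-14/15, 1/15, 1/5, 2/15, 1/5] . pi = 0
  [1/5, -14/15, 4/15, 1/3, 4/15] . pi = 0
  [4/15, 1/5, -14/15, 1/5, 4/15] . pi = 0
  [4/15, 3/5, 4/15, -11/15, 2/15] . pi = 0
  [1, 1, 1, 1, 1] . pi = 1

Solving yields:
  pi_A = 2277/17558
  pi_B = 2048/8779
  pi_C = 6707/35116
  pi_D = 5773/17558
  pi_E = 4117/35116

Verification (pi * P):
  2277/17558*1/15 + 2048/8779*1/15 + 6707/35116*1/5 + 5773/17558*2/15 + 4117/35116*1/5 = 2277/17558 = pi_A  (ok)
  2277/17558*1/5 + 2048/8779*1/15 + 6707/35116*4/15 + 5773/17558*1/3 + 4117/35116*4/15 = 2048/8779 = pi_B  (ok)
  2277/17558*4/15 + 2048/8779*1/5 + 6707/35116*1/15 + 5773/17558*1/5 + 4117/35116*4/15 = 6707/35116 = pi_C  (ok)
  2277/17558*4/15 + 2048/8779*3/5 + 6707/35116*4/15 + 5773/17558*4/15 + 4117/35116*2/15 = 5773/17558 = pi_D  (ok)
  2277/17558*1/5 + 2048/8779*1/15 + 6707/35116*1/5 + 5773/17558*1/15 + 4117/35116*2/15 = 4117/35116 = pi_E  (ok)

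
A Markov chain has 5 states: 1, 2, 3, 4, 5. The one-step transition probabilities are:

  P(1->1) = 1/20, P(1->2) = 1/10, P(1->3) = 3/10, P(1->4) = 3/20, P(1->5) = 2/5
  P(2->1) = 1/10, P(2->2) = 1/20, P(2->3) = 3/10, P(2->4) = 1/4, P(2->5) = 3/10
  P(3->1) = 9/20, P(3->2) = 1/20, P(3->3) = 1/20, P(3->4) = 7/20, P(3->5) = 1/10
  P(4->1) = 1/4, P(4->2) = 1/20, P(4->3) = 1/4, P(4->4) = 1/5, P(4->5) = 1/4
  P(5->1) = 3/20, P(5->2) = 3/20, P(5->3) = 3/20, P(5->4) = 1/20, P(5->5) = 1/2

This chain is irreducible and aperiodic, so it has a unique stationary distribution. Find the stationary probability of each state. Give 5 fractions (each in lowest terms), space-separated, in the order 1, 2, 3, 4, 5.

Answer: 17254/86201 8114/86201 33129/172402 14856/86201 58825/172402

Derivation:
The stationary distribution satisfies pi = pi * P, i.e.:
  pi_1 = 1/20*pi_1 + 1/10*pi_2 + 9/20*pi_3 + 1/4*pi_4 + 3/20*pi_5
  pi_2 = 1/10*pi_1 + 1/20*pi_2 + 1/20*pi_3 + 1/20*pi_4 + 3/20*pi_5
  pi_3 = 3/10*pi_1 + 3/10*pi_2 + 1/20*pi_3 + 1/4*pi_4 + 3/20*pi_5
  pi_4 = 3/20*pi_1 + 1/4*pi_2 + 7/20*pi_3 + 1/5*pi_4 + 1/20*pi_5
  pi_5 = 2/5*pi_1 + 3/10*pi_2 + 1/10*pi_3 + 1/4*pi_4 + 1/2*pi_5
with normalization: pi_1 + pi_2 + pi_3 + pi_4 + pi_5 = 1.

Using the first 4 balance equations plus normalization, the linear system A*pi = b is:
  [-19/20, 1/10, 9/20, 1/4, 3/20] . pi = 0
  [1/10, -19/20, 1/20, 1/20, 3/20] . pi = 0
  [3/10, 3/10, -19/20, 1/4, 3/20] . pi = 0
  [3/20, 1/4, 7/20, -4/5, 1/20] . pi = 0
  [1, 1, 1, 1, 1] . pi = 1

Solving yields:
  pi_1 = 17254/86201
  pi_2 = 8114/86201
  pi_3 = 33129/172402
  pi_4 = 14856/86201
  pi_5 = 58825/172402

Verification (pi * P):
  17254/86201*1/20 + 8114/86201*1/10 + 33129/172402*9/20 + 14856/86201*1/4 + 58825/172402*3/20 = 17254/86201 = pi_1  (ok)
  17254/86201*1/10 + 8114/86201*1/20 + 33129/172402*1/20 + 14856/86201*1/20 + 58825/172402*3/20 = 8114/86201 = pi_2  (ok)
  17254/86201*3/10 + 8114/86201*3/10 + 33129/172402*1/20 + 14856/86201*1/4 + 58825/172402*3/20 = 33129/172402 = pi_3  (ok)
  17254/86201*3/20 + 8114/86201*1/4 + 33129/172402*7/20 + 14856/86201*1/5 + 58825/172402*1/20 = 14856/86201 = pi_4  (ok)
  17254/86201*2/5 + 8114/86201*3/10 + 33129/172402*1/10 + 14856/86201*1/4 + 58825/172402*1/2 = 58825/172402 = pi_5  (ok)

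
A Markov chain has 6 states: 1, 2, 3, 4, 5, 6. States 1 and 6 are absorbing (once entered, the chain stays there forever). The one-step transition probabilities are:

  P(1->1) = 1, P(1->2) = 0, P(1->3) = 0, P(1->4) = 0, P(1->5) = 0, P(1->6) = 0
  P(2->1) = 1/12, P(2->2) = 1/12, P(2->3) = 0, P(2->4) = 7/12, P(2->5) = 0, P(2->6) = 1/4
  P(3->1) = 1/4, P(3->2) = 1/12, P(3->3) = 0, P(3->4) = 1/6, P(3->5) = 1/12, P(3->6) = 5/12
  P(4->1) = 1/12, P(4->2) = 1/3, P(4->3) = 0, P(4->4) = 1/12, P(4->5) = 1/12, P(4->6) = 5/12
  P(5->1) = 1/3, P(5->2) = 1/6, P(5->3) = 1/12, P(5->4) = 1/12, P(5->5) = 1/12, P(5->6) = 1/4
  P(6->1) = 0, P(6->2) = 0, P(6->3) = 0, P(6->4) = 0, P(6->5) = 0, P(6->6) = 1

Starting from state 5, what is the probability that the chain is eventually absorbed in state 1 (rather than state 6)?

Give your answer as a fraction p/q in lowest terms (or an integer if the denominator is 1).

Let a_i = P(absorbed in 1 | start in state i).
Boundary conditions: a_1 = 1, a_6 = 0.
For each transient state i, a_i = sum_j P(i->j) * a_j:
  a_2 = 1/12*a_1 + 1/12*a_2 + 0*a_3 + 7/12*a_4 + 0*a_5 + 1/4*a_6
  a_3 = 1/4*a_1 + 1/12*a_2 + 0*a_3 + 1/6*a_4 + 1/12*a_5 + 5/12*a_6
  a_4 = 1/12*a_1 + 1/3*a_2 + 0*a_3 + 1/12*a_4 + 1/12*a_5 + 5/12*a_6
  a_5 = 1/3*a_1 + 1/6*a_2 + 1/12*a_3 + 1/12*a_4 + 1/12*a_5 + 1/4*a_6

Substituting a_1 = 1 and a_6 = 0, rearrange to (I - Q) a = r where r[i] = P(i -> 1):
  [11/12, 0, -7/12, 0] . (a_2, a_3, a_4, a_5) = 1/12
  [-1/12, 1, -1/6, -1/12] . (a_2, a_3, a_4, a_5) = 1/4
  [-1/3, 0, 11/12, -1/12] . (a_2, a_3, a_4, a_5) = 1/12
  [-1/6, -1/12, -1/12, 11/12] . (a_2, a_3, a_4, a_5) = 1/3

Solving yields:
  a_2 = 2701/11854
  a_3 = 2032/5927
  a_4 = 2551/11854
  a_5 = 5403/11854

Starting state is 5, so the absorption probability is a_5 = 5403/11854.

Answer: 5403/11854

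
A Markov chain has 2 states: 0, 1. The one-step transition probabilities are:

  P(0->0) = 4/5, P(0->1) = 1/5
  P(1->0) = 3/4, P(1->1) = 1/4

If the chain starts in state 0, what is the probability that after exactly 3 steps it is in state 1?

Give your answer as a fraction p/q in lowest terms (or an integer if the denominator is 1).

Computing P^3 by repeated multiplication:
P^1 =
  0: [4/5, 1/5]
  1: [3/4, 1/4]
P^2 =
  0: [79/100, 21/100]
  1: [63/80, 17/80]
P^3 =
  0: [1579/2000, 421/2000]
  1: [1263/1600, 337/1600]

(P^3)[0 -> 1] = 421/2000

Answer: 421/2000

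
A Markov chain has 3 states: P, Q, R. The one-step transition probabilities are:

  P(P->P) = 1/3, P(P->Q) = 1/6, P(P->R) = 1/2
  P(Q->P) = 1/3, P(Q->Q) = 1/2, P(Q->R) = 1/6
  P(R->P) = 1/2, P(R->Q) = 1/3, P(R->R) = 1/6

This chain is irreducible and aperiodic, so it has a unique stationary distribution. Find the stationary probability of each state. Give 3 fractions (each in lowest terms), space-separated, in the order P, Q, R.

The stationary distribution satisfies pi = pi * P, i.e.:
  pi_P = 1/3*pi_P + 1/3*pi_Q + 1/2*pi_R
  pi_Q = 1/6*pi_P + 1/2*pi_Q + 1/3*pi_R
  pi_R = 1/2*pi_P + 1/6*pi_Q + 1/6*pi_R
with normalization: pi_P + pi_Q + pi_R = 1.

Using the first 2 balance equations plus normalization, the linear system A*pi = b is:
  [-2/3, 1/3, 1/2] . pi = 0
  [1/6, -1/2, 1/3] . pi = 0
  [1, 1, 1] . pi = 1

Solving yields:
  pi_P = 13/34
  pi_Q = 11/34
  pi_R = 5/17

Verification (pi * P):
  13/34*1/3 + 11/34*1/3 + 5/17*1/2 = 13/34 = pi_P  (ok)
  13/34*1/6 + 11/34*1/2 + 5/17*1/3 = 11/34 = pi_Q  (ok)
  13/34*1/2 + 11/34*1/6 + 5/17*1/6 = 5/17 = pi_R  (ok)

Answer: 13/34 11/34 5/17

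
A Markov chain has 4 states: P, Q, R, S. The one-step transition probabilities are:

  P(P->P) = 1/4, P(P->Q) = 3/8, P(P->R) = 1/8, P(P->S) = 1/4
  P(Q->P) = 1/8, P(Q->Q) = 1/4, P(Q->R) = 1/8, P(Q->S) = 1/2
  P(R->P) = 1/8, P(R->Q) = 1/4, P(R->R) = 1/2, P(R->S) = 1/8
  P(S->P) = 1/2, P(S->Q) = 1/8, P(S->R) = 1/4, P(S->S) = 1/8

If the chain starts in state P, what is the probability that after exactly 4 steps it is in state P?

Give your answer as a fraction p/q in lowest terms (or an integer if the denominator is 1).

Computing P^4 by repeated multiplication:
P^1 =
  P: [1/4, 3/8, 1/8, 1/4]
  Q: [1/8, 1/4, 1/8, 1/2]
  R: [1/8, 1/4, 1/2, 1/8]
  S: [1/2, 1/8, 1/4, 1/8]
P^2 =
  P: [1/4, 1/4, 13/64, 19/64]
  Q: [21/64, 13/64, 15/64, 15/64]
  R: [3/16, 1/4, 21/64, 15/64]
  S: [15/64, 19/64, 15/64, 15/64]
P^3 =
  P: [137/512, 125/512, 61/256, 1/4]
  Q: [65/256, 67/256, 31/128, 31/128]
  R: [121/512, 125/512, 71/256, 31/128]
  S: [31/128, 1/4, 31/128, 17/64]
P^4 =
  P: [1033/4096, 1033/4096, 503/2048, 1/4]
  Q: [507/2048, 515/2048, 63/256, 261/1024]
  R: [1005/4096, 1021/4096, 531/2048, 63/256]
  S: [261/1024, 253/1024, 255/1024, 255/1024]

(P^4)[P -> P] = 1033/4096

Answer: 1033/4096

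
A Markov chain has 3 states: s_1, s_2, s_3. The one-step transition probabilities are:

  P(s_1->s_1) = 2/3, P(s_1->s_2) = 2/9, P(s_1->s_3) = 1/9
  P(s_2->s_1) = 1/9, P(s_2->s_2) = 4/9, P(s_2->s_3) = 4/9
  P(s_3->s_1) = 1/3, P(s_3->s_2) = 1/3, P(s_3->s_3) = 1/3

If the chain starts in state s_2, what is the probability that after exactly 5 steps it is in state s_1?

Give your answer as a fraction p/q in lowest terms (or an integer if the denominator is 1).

Answer: 22601/59049

Derivation:
Computing P^5 by repeated multiplication:
P^1 =
  s_1: [2/3, 2/9, 1/9]
  s_2: [1/9, 4/9, 4/9]
  s_3: [1/3, 1/3, 1/3]
P^2 =
  s_1: [41/81, 23/81, 17/81]
  s_2: [22/81, 10/27, 29/81]
  s_3: [10/27, 1/3, 8/27]
P^3 =
  s_1: [320/729, 25/81, 184/729]
  s_2: [83/243, 251/729, 229/729]
  s_3: [31/81, 80/243, 70/243]
P^4 =
  s_1: [899/2187, 2092/6561, 1772/6561]
  s_2: [2432/6561, 2189/6561, 1940/6561]
  s_3: [848/2187, 716/2187, 623/2187]
P^5 =
  s_1: [23590/59049, 19078/59049, 16381/59049]
  s_2: [22601/59049, 80/243, 17008/59049]
  s_3: [7673/19683, 2143/6561, 5581/19683]

(P^5)[s_2 -> s_1] = 22601/59049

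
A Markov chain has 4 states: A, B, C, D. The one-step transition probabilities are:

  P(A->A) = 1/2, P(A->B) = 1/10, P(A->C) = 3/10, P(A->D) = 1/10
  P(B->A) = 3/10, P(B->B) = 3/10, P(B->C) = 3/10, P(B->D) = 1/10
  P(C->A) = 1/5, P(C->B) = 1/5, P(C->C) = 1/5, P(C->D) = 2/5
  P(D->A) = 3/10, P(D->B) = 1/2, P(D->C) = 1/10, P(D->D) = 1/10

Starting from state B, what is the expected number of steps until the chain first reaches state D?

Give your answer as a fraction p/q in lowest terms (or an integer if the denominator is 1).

Let h_i = expected steps to first reach D from state i.
Boundary: h_D = 0.
First-step equations for the other states:
  h_A = 1 + 1/2*h_A + 1/10*h_B + 3/10*h_C + 1/10*h_D
  h_B = 1 + 3/10*h_A + 3/10*h_B + 3/10*h_C + 1/10*h_D
  h_C = 1 + 1/5*h_A + 1/5*h_B + 1/5*h_C + 2/5*h_D

Substituting h_D = 0 and rearranging gives the linear system (I - Q) h = 1:
  [1/2, -1/10, -3/10] . (h_A, h_B, h_C) = 1
  [-3/10, 7/10, -3/10] . (h_A, h_B, h_C) = 1
  [-1/5, -1/5, 4/5] . (h_A, h_B, h_C) = 1

Solving yields:
  h_A = 11/2
  h_B = 11/2
  h_C = 4

Starting state is B, so the expected hitting time is h_B = 11/2.

Answer: 11/2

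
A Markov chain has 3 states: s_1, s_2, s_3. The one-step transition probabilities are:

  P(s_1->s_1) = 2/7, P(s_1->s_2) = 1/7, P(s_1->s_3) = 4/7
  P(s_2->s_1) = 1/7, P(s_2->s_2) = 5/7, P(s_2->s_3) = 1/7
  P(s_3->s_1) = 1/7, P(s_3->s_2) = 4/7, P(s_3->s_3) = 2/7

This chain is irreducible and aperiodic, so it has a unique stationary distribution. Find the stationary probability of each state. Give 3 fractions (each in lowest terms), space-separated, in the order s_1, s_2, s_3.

Answer: 1/6 7/12 1/4

Derivation:
The stationary distribution satisfies pi = pi * P, i.e.:
  pi_s_1 = 2/7*pi_s_1 + 1/7*pi_s_2 + 1/7*pi_s_3
  pi_s_2 = 1/7*pi_s_1 + 5/7*pi_s_2 + 4/7*pi_s_3
  pi_s_3 = 4/7*pi_s_1 + 1/7*pi_s_2 + 2/7*pi_s_3
with normalization: pi_s_1 + pi_s_2 + pi_s_3 = 1.

Using the first 2 balance equations plus normalization, the linear system A*pi = b is:
  [-5/7, 1/7, 1/7] . pi = 0
  [1/7, -2/7, 4/7] . pi = 0
  [1, 1, 1] . pi = 1

Solving yields:
  pi_s_1 = 1/6
  pi_s_2 = 7/12
  pi_s_3 = 1/4

Verification (pi * P):
  1/6*2/7 + 7/12*1/7 + 1/4*1/7 = 1/6 = pi_s_1  (ok)
  1/6*1/7 + 7/12*5/7 + 1/4*4/7 = 7/12 = pi_s_2  (ok)
  1/6*4/7 + 7/12*1/7 + 1/4*2/7 = 1/4 = pi_s_3  (ok)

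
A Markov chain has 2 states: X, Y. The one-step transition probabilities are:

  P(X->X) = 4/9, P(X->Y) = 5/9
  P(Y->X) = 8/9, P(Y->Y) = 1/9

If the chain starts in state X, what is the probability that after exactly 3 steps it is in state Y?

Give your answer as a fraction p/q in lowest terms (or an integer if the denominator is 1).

Computing P^3 by repeated multiplication:
P^1 =
  X: [4/9, 5/9]
  Y: [8/9, 1/9]
P^2 =
  X: [56/81, 25/81]
  Y: [40/81, 41/81]
P^3 =
  X: [424/729, 305/729]
  Y: [488/729, 241/729]

(P^3)[X -> Y] = 305/729

Answer: 305/729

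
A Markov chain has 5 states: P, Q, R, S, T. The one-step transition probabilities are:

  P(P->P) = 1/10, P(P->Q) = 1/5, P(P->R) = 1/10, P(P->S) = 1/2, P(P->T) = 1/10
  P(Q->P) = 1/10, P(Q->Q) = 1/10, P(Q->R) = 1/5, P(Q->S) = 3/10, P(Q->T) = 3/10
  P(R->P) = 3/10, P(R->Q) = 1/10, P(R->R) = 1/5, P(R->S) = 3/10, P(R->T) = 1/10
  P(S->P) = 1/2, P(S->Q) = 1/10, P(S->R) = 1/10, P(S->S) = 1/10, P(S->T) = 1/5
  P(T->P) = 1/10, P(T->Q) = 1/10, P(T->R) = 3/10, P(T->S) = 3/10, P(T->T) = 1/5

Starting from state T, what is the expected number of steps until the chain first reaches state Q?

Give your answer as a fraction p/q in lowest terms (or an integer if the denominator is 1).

Answer: 3220/403

Derivation:
Let h_i = expected steps to first reach Q from state i.
Boundary: h_Q = 0.
First-step equations for the other states:
  h_P = 1 + 1/10*h_P + 1/5*h_Q + 1/10*h_R + 1/2*h_S + 1/10*h_T
  h_R = 1 + 3/10*h_P + 1/10*h_Q + 1/5*h_R + 3/10*h_S + 1/10*h_T
  h_S = 1 + 1/2*h_P + 1/10*h_Q + 1/10*h_R + 1/10*h_S + 1/5*h_T
  h_T = 1 + 1/10*h_P + 1/10*h_Q + 3/10*h_R + 3/10*h_S + 1/5*h_T

Substituting h_Q = 0 and rearranging gives the linear system (I - Q) h = 1:
  [9/10, -1/10, -1/2, -1/10] . (h_P, h_R, h_S, h_T) = 1
  [-3/10, 4/5, -3/10, -1/10] . (h_P, h_R, h_S, h_T) = 1
  [-1/2, -1/10, 9/10, -1/5] . (h_P, h_R, h_S, h_T) = 1
  [-1/10, -3/10, -3/10, 4/5] . (h_P, h_R, h_S, h_T) = 1

Solving yields:
  h_P = 2890/403
  h_R = 3160/403
  h_S = 240/31
  h_T = 3220/403

Starting state is T, so the expected hitting time is h_T = 3220/403.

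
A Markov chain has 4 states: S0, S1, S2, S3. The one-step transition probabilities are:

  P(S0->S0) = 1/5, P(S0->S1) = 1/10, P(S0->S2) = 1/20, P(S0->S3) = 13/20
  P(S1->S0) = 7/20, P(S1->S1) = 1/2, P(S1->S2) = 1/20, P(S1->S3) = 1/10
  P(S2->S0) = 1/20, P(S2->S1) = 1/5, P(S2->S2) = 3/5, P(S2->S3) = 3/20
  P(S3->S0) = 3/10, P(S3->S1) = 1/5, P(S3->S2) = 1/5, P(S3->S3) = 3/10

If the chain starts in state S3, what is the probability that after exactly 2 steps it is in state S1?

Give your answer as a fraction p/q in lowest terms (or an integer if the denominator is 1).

Answer: 23/100

Derivation:
Computing P^2 by repeated multiplication:
P^1 =
  S0: [1/5, 1/10, 1/20, 13/20]
  S1: [7/20, 1/2, 1/20, 1/10]
  S2: [1/20, 1/5, 3/5, 3/20]
  S3: [3/10, 1/5, 1/5, 3/10]
P^2 =
  S0: [109/400, 21/100, 7/40, 137/400]
  S1: [111/400, 63/200, 37/400, 63/200]
  S2: [31/200, 51/200, 161/400, 3/16]
  S3: [23/100, 23/100, 41/200, 67/200]

(P^2)[S3 -> S1] = 23/100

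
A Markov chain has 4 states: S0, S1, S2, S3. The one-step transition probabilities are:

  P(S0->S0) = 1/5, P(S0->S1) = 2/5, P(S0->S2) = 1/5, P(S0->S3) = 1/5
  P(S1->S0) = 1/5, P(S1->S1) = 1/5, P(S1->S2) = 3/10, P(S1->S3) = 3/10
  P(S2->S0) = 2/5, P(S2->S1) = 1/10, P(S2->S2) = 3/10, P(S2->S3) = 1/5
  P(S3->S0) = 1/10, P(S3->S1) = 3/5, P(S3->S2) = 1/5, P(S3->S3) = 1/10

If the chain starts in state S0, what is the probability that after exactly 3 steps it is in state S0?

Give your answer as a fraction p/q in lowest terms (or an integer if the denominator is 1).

Computing P^3 by repeated multiplication:
P^1 =
  S0: [1/5, 2/5, 1/5, 1/5]
  S1: [1/5, 1/5, 3/10, 3/10]
  S2: [2/5, 1/10, 3/10, 1/5]
  S3: [1/10, 3/5, 1/5, 1/10]
P^2 =
  S0: [11/50, 3/10, 13/50, 11/50]
  S1: [23/100, 33/100, 1/4, 19/100]
  S2: [6/25, 33/100, 6/25, 19/100]
  S3: [23/100, 6/25, 7/25, 1/4]
P^3 =
  S0: [23/100, 153/500, 32/125, 26/125]
  S1: [231/1000, 297/1000, 129/500, 107/500]
  S2: [229/1000, 3/10, 257/1000, 107/500]
  S3: [231/1000, 159/500, 63/250, 199/1000]

(P^3)[S0 -> S0] = 23/100

Answer: 23/100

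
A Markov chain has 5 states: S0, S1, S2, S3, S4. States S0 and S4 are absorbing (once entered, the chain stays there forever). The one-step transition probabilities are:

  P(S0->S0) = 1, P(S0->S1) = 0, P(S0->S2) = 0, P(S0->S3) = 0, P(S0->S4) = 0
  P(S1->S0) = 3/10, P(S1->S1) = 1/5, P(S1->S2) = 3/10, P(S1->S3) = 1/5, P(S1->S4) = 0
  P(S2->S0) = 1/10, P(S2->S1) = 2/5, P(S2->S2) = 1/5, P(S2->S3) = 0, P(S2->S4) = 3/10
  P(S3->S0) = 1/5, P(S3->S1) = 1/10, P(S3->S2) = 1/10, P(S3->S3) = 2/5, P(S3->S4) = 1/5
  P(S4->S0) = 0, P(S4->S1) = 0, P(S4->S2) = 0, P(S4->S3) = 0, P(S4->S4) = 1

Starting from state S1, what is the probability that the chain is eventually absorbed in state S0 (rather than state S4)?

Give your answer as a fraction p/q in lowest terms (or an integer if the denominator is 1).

Let a_i = P(absorbed in S0 | start in state i).
Boundary conditions: a_S0 = 1, a_S4 = 0.
For each transient state i, a_i = sum_j P(i->j) * a_j:
  a_S1 = 3/10*a_S0 + 1/5*a_S1 + 3/10*a_S2 + 1/5*a_S3 + 0*a_S4
  a_S2 = 1/10*a_S0 + 2/5*a_S1 + 1/5*a_S2 + 0*a_S3 + 3/10*a_S4
  a_S3 = 1/5*a_S0 + 1/10*a_S1 + 1/10*a_S2 + 2/5*a_S3 + 1/5*a_S4

Substituting a_S0 = 1 and a_S4 = 0, rearrange to (I - Q) a = r where r[i] = P(i -> S0):
  [4/5, -3/10, -1/5] . (a_S1, a_S2, a_S3) = 3/10
  [-2/5, 4/5, 0] . (a_S1, a_S2, a_S3) = 1/10
  [-1/10, -1/10, 3/5] . (a_S1, a_S2, a_S3) = 1/5

Solving yields:
  a_S1 = 49/72
  a_S2 = 67/144
  a_S3 = 151/288

Starting state is S1, so the absorption probability is a_S1 = 49/72.

Answer: 49/72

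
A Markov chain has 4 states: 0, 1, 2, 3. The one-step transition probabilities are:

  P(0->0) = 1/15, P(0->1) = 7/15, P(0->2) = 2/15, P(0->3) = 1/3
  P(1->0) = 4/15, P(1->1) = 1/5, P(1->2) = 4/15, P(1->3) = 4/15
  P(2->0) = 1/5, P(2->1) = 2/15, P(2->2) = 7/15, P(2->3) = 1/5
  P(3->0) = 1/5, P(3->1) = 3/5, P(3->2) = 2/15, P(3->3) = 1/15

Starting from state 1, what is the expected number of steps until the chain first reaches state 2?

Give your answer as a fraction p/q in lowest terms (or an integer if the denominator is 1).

Let h_i = expected steps to first reach 2 from state i.
Boundary: h_2 = 0.
First-step equations for the other states:
  h_0 = 1 + 1/15*h_0 + 7/15*h_1 + 2/15*h_2 + 1/3*h_3
  h_1 = 1 + 4/15*h_0 + 1/5*h_1 + 4/15*h_2 + 4/15*h_3
  h_3 = 1 + 1/5*h_0 + 3/5*h_1 + 2/15*h_2 + 1/15*h_3

Substituting h_2 = 0 and rearranging gives the linear system (I - Q) h = 1:
  [14/15, -7/15, -1/3] . (h_0, h_1, h_3) = 1
  [-4/15, 4/5, -4/15] . (h_0, h_1, h_3) = 1
  [-1/5, -3/5, 14/15] . (h_0, h_1, h_3) = 1

Solving yields:
  h_0 = 495/92
  h_1 = 4875/1012
  h_3 = 5385/1012

Starting state is 1, so the expected hitting time is h_1 = 4875/1012.

Answer: 4875/1012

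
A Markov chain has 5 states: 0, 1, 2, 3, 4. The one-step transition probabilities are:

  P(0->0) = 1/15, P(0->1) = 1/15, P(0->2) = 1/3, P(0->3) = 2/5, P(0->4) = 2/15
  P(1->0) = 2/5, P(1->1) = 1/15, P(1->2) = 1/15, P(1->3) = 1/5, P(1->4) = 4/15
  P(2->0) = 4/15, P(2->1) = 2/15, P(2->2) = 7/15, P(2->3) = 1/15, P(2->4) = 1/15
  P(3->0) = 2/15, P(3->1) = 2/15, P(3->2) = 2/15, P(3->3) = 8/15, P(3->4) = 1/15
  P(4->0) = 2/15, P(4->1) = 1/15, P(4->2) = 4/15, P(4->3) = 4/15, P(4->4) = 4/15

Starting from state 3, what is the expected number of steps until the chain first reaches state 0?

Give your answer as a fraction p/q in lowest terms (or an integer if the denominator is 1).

Answer: 1125/217

Derivation:
Let h_i = expected steps to first reach 0 from state i.
Boundary: h_0 = 0.
First-step equations for the other states:
  h_1 = 1 + 2/5*h_0 + 1/15*h_1 + 1/15*h_2 + 1/5*h_3 + 4/15*h_4
  h_2 = 1 + 4/15*h_0 + 2/15*h_1 + 7/15*h_2 + 1/15*h_3 + 1/15*h_4
  h_3 = 1 + 2/15*h_0 + 2/15*h_1 + 2/15*h_2 + 8/15*h_3 + 1/15*h_4
  h_4 = 1 + 2/15*h_0 + 1/15*h_1 + 4/15*h_2 + 4/15*h_3 + 4/15*h_4

Substituting h_0 = 0 and rearranging gives the linear system (I - Q) h = 1:
  [14/15, -1/15, -1/5, -4/15] . (h_1, h_2, h_3, h_4) = 1
  [-2/15, 8/15, -1/15, -1/15] . (h_1, h_2, h_3, h_4) = 1
  [-2/15, -2/15, 7/15, -1/15] . (h_1, h_2, h_3, h_4) = 1
  [-1/15, -4/15, -4/15, 11/15] . (h_1, h_2, h_3, h_4) = 1

Solving yields:
  h_1 = 855/217
  h_2 = 900/217
  h_3 = 1125/217
  h_4 = 1110/217

Starting state is 3, so the expected hitting time is h_3 = 1125/217.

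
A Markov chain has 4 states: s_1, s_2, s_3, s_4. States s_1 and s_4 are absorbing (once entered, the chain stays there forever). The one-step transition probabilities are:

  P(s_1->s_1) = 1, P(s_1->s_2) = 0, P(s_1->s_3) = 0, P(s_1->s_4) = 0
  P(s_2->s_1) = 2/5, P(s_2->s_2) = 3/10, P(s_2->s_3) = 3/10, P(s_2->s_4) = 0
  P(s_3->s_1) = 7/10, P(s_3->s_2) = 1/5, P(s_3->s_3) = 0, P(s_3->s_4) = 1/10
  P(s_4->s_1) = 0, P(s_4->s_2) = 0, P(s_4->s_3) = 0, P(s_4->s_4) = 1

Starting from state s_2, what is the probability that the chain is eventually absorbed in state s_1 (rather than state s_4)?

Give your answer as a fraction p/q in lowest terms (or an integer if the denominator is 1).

Let a_i = P(absorbed in s_1 | start in state i).
Boundary conditions: a_s_1 = 1, a_s_4 = 0.
For each transient state i, a_i = sum_j P(i->j) * a_j:
  a_s_2 = 2/5*a_s_1 + 3/10*a_s_2 + 3/10*a_s_3 + 0*a_s_4
  a_s_3 = 7/10*a_s_1 + 1/5*a_s_2 + 0*a_s_3 + 1/10*a_s_4

Substituting a_s_1 = 1 and a_s_4 = 0, rearrange to (I - Q) a = r where r[i] = P(i -> s_1):
  [7/10, -3/10] . (a_s_2, a_s_3) = 2/5
  [-1/5, 1] . (a_s_2, a_s_3) = 7/10

Solving yields:
  a_s_2 = 61/64
  a_s_3 = 57/64

Starting state is s_2, so the absorption probability is a_s_2 = 61/64.

Answer: 61/64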